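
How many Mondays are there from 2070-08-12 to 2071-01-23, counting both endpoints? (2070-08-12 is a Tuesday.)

23

2070-08-12 is a Tuesday; the first Monday on or after it is 2070-08-18 (6 days later).
From 2070-08-18 to 2071-01-23: 13 + 30 + 31 + 30 + 31 + 23 = 158 days (rest of August, September, October, November, December, January).
158 ÷ 7 = 22 full weeks with remainder 4, so 22 more Mondays after the first → 23.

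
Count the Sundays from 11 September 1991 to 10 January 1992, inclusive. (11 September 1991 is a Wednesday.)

17

11 September 1991 is a Wednesday; the first Sunday on or after it is 15 September 1991 (4 days later).
From 15 September 1991 to 10 January 1992: 15 + 31 + 30 + 31 + 10 = 117 days (rest of September, October, November, December, January).
117 ÷ 7 = 16 full weeks with remainder 5, so 16 more Sundays after the first → 17.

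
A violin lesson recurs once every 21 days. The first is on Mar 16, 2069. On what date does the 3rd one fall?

The 3rd occurrence is 2 intervals after the first: 2 × 21 = 42 days after Mar 16, 2069.
Mar has 31 days — 15 days to the end of Mar leaves 27.
27 days into Apr → Apr 27, 2069.

Apr 27, 2069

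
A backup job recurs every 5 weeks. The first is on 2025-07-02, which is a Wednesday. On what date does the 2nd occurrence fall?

The 2nd occurrence is 1 interval after the first: 1 × 35 = 35 days after 2025-07-02.
July has 31 days — 29 days to the end of July leaves 6.
6 days into August → 2025-08-06.

2025-08-06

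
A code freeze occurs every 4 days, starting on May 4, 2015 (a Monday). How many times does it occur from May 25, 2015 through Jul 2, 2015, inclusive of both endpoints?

Occurrences land 4·i days after May 4, 2015 for i = 0, 1, 2, …
May 25, 2015 is 21 days after the start; 21 ÷ 4 = 5 remainder 1; since the remainder is 1, round up to i = 6. First occurrence in the window: #7 on May 28, 2015 (6×4 = 24 days in).
Jul 2, 2015 is 59 days after the start; 59 ÷ 4 = 14 remainder 3. Last occurrence in the window: #15 on Jun 29, 2015.
Occurrences #7 through #15: 9 in total.

9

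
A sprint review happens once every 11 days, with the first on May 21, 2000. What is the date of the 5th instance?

Jul 4, 2000

The 5th occurrence is 4 intervals after the first: 4 × 11 = 44 days after May 21, 2000.
May has 31 days — 10 days to the end of May leaves 34.
Jun has 30 days (4 left).
4 days into Jul → Jul 4, 2000.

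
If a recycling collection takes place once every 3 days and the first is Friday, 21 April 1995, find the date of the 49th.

The 49th occurrence is 48 intervals after the first: 48 × 3 = 144 days after 21 April 1995.
April has 30 days — 9 days to the end of April leaves 135.
May has 31 days (104 left).
June has 30 days (74 left).
July has 31 days (43 left).
August has 31 days (12 left).
12 days into September → 12 September 1995.

12 September 1995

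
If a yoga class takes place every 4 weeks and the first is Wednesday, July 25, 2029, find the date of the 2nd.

August 22, 2029

The 2nd occurrence is 1 interval after the first: 1 × 28 = 28 days after July 25, 2029.
July has 31 days — 6 days to the end of July leaves 22.
22 days into August → August 22, 2029.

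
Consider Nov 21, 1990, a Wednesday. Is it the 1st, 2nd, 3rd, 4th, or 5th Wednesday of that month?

Day 21 falls in week ⌈21/7⌉ of the month.
Days 1–7 hold the 1st Wednesday, 8–14 the 2nd, 15–21 the 3rd, 22–28 the 4th, 29–31 the 5th.
21 is in the range for the 3rd.

3rd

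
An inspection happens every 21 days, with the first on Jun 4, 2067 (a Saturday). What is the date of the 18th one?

May 26, 2068

The 18th occurrence is 17 intervals after the first: 17 × 21 = 357 days after Jun 4, 2067.
Jun has 30 days — 26 days to the end of Jun leaves 331.
Jul has 31 days (300 left).
Aug has 31 days (269 left).
Sep has 30 days (239 left).
Oct has 31 days (208 left).
Nov has 30 days (178 left).
Dec has 31 days (147 left).
Jan has 31 days (116 left).
Feb has 29 days (87 left).
Mar has 31 days (56 left).
Apr has 30 days (26 left).
26 days into May → May 26, 2068.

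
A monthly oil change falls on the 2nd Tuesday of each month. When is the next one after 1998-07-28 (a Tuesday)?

1998-08-11

July 1998 starts on a Wednesday; its first Tuesday is the 7th, so the 2nd Tuesday is the 14th — 1998-07-14.
That is not after 1998-07-28, so look at August 1998.
August 1998 starts on a Saturday; its first Tuesday is the 4th, so the 2nd Tuesday is the 11th — 1998-08-11.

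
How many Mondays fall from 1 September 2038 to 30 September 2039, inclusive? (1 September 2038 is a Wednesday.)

56

1 September 2038 is a Wednesday; the first Monday on or after it is 6 September 2038 (5 days later).
From 6 September 2038 to 30 September 2039: 116 + 273 = 389 days (rest of 2038, to 30 September 2039 in 2039).
389 ÷ 7 = 55 full weeks with remainder 4, so 55 more Mondays after the first → 56.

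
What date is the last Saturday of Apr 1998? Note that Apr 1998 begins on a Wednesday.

Apr 1998 begins on a Wednesday, so the first Saturday is Apr 4 (3 days later).
Apr 1998 has 30 days. Adding weeks: 4, 11, 18, 25 — the last one ≤ 30 is the 25th.

Apr 25, 1998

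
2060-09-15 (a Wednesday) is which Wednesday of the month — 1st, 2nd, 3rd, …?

Day 15 falls in week ⌈15/7⌉ of the month.
Days 1–7 hold the 1st Wednesday, 8–14 the 2nd, 15–21 the 3rd, 22–28 the 4th, 29–31 the 5th.
15 is in the range for the 3rd.

3rd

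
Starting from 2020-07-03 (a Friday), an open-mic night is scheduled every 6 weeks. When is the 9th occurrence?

2021-06-04

The 9th occurrence is 8 intervals after the first: 8 × 42 = 336 days after 2020-07-03.
July has 31 days — 28 days to the end of July leaves 308.
August has 31 days (277 left).
September has 30 days (247 left).
October has 31 days (216 left).
November has 30 days (186 left).
December has 31 days (155 left).
January has 31 days (124 left).
February has 28 days (96 left).
March has 31 days (65 left).
April has 30 days (35 left).
May has 31 days (4 left).
4 days into June → 2021-06-04.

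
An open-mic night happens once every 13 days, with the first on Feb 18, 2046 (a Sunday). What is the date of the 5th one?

The 5th occurrence is 4 intervals after the first: 4 × 13 = 52 days after Feb 18, 2046.
Feb has 28 days — 10 days to the end of Feb leaves 42.
Mar has 31 days (11 left).
11 days into Apr → Apr 11, 2046.

Apr 11, 2046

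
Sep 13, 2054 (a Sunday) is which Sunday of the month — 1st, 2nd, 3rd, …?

2nd

Day 13 falls in week ⌈13/7⌉ of the month.
Days 1–7 hold the 1st Sunday, 8–14 the 2nd, 15–21 the 3rd, 22–28 the 4th, 29–31 the 5th.
13 is in the range for the 2nd.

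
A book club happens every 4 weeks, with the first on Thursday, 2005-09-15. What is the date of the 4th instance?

The 4th occurrence is 3 intervals after the first: 3 × 28 = 84 days after 2005-09-15.
September has 30 days — 15 days to the end of September leaves 69.
October has 31 days (38 left).
November has 30 days (8 left).
8 days into December → 2005-12-08.

2005-12-08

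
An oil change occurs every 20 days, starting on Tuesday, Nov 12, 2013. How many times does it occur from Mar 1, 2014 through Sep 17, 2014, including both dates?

Occurrences land 20·i days after Nov 12, 2013 for i = 0, 1, 2, …
Mar 1, 2014 is 109 days after the start; 109 ÷ 20 = 5 remainder 9; since the remainder is 9, round up to i = 6. First occurrence in the window: #7 on Mar 12, 2014 (6×20 = 120 days in).
Sep 17, 2014 is 309 days after the start; 309 ÷ 20 = 15 remainder 9. Last occurrence in the window: #16 on Sep 8, 2014.
Occurrences #7 through #16: 10 in total.

10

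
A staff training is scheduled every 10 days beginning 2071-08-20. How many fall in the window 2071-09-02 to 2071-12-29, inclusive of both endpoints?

12

Occurrences land 10·i days after 2071-08-20 for i = 0, 1, 2, …
2071-09-02 is 13 days after the start; 13 ÷ 10 = 1 remainder 3; since the remainder is 3, round up to i = 2. First occurrence in the window: #3 on 2071-09-09 (2×10 = 20 days in).
2071-12-29 is 131 days after the start; 131 ÷ 10 = 13 remainder 1. Last occurrence in the window: #14 on 2071-12-28.
Occurrences #3 through #14: 12 in total.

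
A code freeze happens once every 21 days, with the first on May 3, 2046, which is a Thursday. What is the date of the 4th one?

Jul 5, 2046

The 4th occurrence is 3 intervals after the first: 3 × 21 = 63 days after May 3, 2046.
May has 31 days — 28 days to the end of May leaves 35.
Jun has 30 days (5 left).
5 days into Jul → Jul 5, 2046.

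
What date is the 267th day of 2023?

January has 31 days (267 − 31 = 236 remain).
February has 28 days (236 − 28 = 208 remain).
March has 31 days (208 − 31 = 177 remain).
April has 30 days (177 − 30 = 147 remain).
May has 31 days (147 − 31 = 116 remain).
June has 30 days (116 − 30 = 86 remain).
July has 31 days (86 − 31 = 55 remain).
August has 31 days (55 − 31 = 24 remain).
24 into September → September 24.

24 September 2023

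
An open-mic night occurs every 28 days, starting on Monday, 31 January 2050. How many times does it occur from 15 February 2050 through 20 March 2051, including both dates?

14

Occurrences land 28·i days after 31 January 2050 for i = 0, 1, 2, …
15 February 2050 is 15 days after the start; 15 ÷ 28 = 0 remainder 15; since the remainder is 15, round up to i = 1. First occurrence in the window: #2 on 28 February 2050 (1×28 = 28 days in).
20 March 2051 is 413 days after the start; 413 ÷ 28 = 14 remainder 21. Last occurrence in the window: #15 on 27 February 2051.
Occurrences #2 through #15: 14 in total.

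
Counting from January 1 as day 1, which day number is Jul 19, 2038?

Days in months before Jul: 31 + 28 + 31 + 30 + 31 + 30 = 181.
Plus 19 days into Jul → day 200.

200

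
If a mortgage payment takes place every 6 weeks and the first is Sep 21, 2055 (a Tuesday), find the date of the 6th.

The 6th occurrence is 5 intervals after the first: 5 × 42 = 210 days after Sep 21, 2055.
Sep has 30 days — 9 days to the end of Sep leaves 201.
Oct has 31 days (170 left).
Nov has 30 days (140 left).
Dec has 31 days (109 left).
Jan has 31 days (78 left).
Feb has 29 days (49 left).
Mar has 31 days (18 left).
18 days into Apr → Apr 18, 2056.

Apr 18, 2056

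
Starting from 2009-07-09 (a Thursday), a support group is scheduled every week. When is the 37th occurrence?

The 37th occurrence is 36 intervals after the first: 36 × 7 = 252 days after 2009-07-09.
July has 31 days — 22 days to the end of July leaves 230.
August has 31 days (199 left).
September has 30 days (169 left).
October has 31 days (138 left).
November has 30 days (108 left).
December has 31 days (77 left).
January has 31 days (46 left).
February has 28 days (18 left).
18 days into March → 2010-03-18.

2010-03-18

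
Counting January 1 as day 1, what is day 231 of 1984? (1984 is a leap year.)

August 18, 1984

January has 31 days (231 − 31 = 200 remain).
February has 29 days (200 − 29 = 171 remain).
March has 31 days (171 − 31 = 140 remain).
April has 30 days (140 − 30 = 110 remain).
May has 31 days (110 − 31 = 79 remain).
June has 30 days (79 − 30 = 49 remain).
July has 31 days (49 − 31 = 18 remain).
18 into August → August 18.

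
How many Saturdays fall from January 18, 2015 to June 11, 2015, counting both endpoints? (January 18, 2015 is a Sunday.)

January 18, 2015 is a Sunday; the first Saturday on or after it is January 24, 2015 (6 days later).
From January 24, 2015 to June 11, 2015: 7 + 28 + 31 + 30 + 31 + 11 = 138 days (rest of January, February, March, April, May, June).
138 ÷ 7 = 19 full weeks with remainder 5, so 19 more Saturdays after the first → 20.

20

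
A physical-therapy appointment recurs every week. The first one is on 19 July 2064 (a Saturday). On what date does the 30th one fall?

The 30th occurrence is 29 intervals after the first: 29 × 7 = 203 days after 19 July 2064.
July has 31 days — 12 days to the end of July leaves 191.
August has 31 days (160 left).
September has 30 days (130 left).
October has 31 days (99 left).
November has 30 days (69 left).
December has 31 days (38 left).
January has 31 days (7 left).
7 days into February → 7 February 2065.

7 February 2065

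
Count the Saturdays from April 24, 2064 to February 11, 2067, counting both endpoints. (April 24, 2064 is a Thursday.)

146

April 24, 2064 is a Thursday; the first Saturday on or after it is April 26, 2064 (2 days later).
From April 26, 2064 to February 11, 2067: 249 + 365 + 365 + 42 = 1021 days (rest of 2064, 2065, 2066, to February 11, 2067 in 2067).
1021 ÷ 7 = 145 full weeks with remainder 6, so 145 more Saturdays after the first → 146.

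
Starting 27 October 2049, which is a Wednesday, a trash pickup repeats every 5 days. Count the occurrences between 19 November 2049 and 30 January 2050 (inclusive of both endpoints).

15

Occurrences land 5·i days after 27 October 2049 for i = 0, 1, 2, …
19 November 2049 is 23 days after the start; 23 ÷ 5 = 4 remainder 3; since the remainder is 3, round up to i = 5. First occurrence in the window: #6 on 21 November 2049 (5×5 = 25 days in).
30 January 2050 is 95 days after the start; 95 ÷ 5 = 19 remainder 0. Last occurrence in the window: #20 on 30 January 2050.
Occurrences #6 through #20: 15 in total.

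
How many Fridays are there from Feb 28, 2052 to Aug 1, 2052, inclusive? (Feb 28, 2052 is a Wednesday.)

Feb 28, 2052 is a Wednesday; the first Friday on or after it is Mar 1, 2052 (2 days later).
From Mar 1, 2052 to Aug 1, 2052: 30 + 30 + 31 + 30 + 31 + 1 = 153 days (rest of Mar, Apr, May, Jun, Jul, Aug).
153 ÷ 7 = 21 full weeks with remainder 6, so 21 more Fridays after the first → 22.

22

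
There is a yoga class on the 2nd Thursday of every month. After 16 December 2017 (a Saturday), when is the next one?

11 January 2018

December 2017 starts on a Friday; its first Thursday is the 7th, so the 2nd Thursday is the 14th — 14 December 2017.
That is not after 16 December 2017, so look at January 2018.
January 2018 starts on a Monday; its first Thursday is the 4th, so the 2nd Thursday is the 11th — 11 January 2018.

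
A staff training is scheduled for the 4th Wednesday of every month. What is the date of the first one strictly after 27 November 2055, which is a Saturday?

22 December 2055

November 2055 starts on a Monday; its first Wednesday is the 3rd, so the 4th Wednesday is the 24th — 24 November 2055.
That is not after 27 November 2055, so look at December 2055.
December 2055 starts on a Wednesday; its first Wednesday is the 1st, so the 4th Wednesday is the 22nd — 22 December 2055.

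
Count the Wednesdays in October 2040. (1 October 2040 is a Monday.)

5

1 October 2040 is a Monday; the first Wednesday on or after it is 3 October 2040 (2 days later).
From 3 October 2040 to 31 October 2040 is 31 − 3 = 28 days.
28 ÷ 7 = 4 full weeks with remainder 0, so 4 more Wednesdays after the first → 5.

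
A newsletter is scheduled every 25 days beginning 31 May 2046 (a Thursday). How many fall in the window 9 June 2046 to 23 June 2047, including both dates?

Occurrences land 25·i days after 31 May 2046 for i = 0, 1, 2, …
9 June 2046 is 9 days after the start; 9 ÷ 25 = 0 remainder 9; since the remainder is 9, round up to i = 1. First occurrence in the window: #2 on 25 June 2046 (1×25 = 25 days in).
23 June 2047 is 388 days after the start; 388 ÷ 25 = 15 remainder 13. Last occurrence in the window: #16 on 10 June 2047.
Occurrences #2 through #16: 15 in total.

15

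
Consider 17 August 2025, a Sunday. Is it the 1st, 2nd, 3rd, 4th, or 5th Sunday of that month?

3rd

Day 17 falls in week ⌈17/7⌉ of the month.
Days 1–7 hold the 1st Sunday, 8–14 the 2nd, 15–21 the 3rd, 22–28 the 4th, 29–31 the 5th.
17 is in the range for the 3rd.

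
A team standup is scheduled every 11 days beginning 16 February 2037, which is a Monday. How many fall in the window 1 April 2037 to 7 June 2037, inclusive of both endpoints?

Occurrences land 11·i days after 16 February 2037 for i = 0, 1, 2, …
1 April 2037 is 44 days after the start; 44 ÷ 11 = 4 remainder 0. First occurrence in the window: #5 on 1 April 2037 (4×11 = 44 days in).
7 June 2037 is 111 days after the start; 111 ÷ 11 = 10 remainder 1. Last occurrence in the window: #11 on 6 June 2037.
Occurrences #5 through #11: 7 in total.

7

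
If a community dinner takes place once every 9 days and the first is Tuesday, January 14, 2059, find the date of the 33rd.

The 33rd occurrence is 32 intervals after the first: 32 × 9 = 288 days after January 14, 2059.
January has 31 days — 17 days to the end of January leaves 271.
February has 28 days (243 left).
March has 31 days (212 left).
April has 30 days (182 left).
May has 31 days (151 left).
June has 30 days (121 left).
July has 31 days (90 left).
August has 31 days (59 left).
September has 30 days (29 left).
29 days into October → October 29, 2059.

October 29, 2059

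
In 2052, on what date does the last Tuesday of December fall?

December 31, 2052

The first Tuesday of December 2052 is December 3.
December 2052 has 31 days. Adding weeks: 3, 10, 17, 24, 31 — the last one ≤ 31 is the 31st.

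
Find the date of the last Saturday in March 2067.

March 26, 2067

March 2067 begins on a Tuesday, so the first Saturday is March 5 (4 days later).
March 2067 has 31 days. Adding weeks: 5, 12, 19, 26 — the last one ≤ 31 is the 26th.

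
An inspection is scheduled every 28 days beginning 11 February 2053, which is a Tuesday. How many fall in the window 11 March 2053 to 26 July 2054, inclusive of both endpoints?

18

Occurrences land 28·i days after 11 February 2053 for i = 0, 1, 2, …
11 March 2053 is 28 days after the start; 28 ÷ 28 = 1 remainder 0. First occurrence in the window: #2 on 11 March 2053 (1×28 = 28 days in).
26 July 2054 is 530 days after the start; 530 ÷ 28 = 18 remainder 26. Last occurrence in the window: #19 on 30 June 2054.
Occurrences #2 through #19: 18 in total.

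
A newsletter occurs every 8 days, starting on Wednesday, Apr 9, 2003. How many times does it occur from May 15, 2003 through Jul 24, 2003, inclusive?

9

Occurrences land 8·i days after Apr 9, 2003 for i = 0, 1, 2, …
May 15, 2003 is 36 days after the start; 36 ÷ 8 = 4 remainder 4; since the remainder is 4, round up to i = 5. First occurrence in the window: #6 on May 19, 2003 (5×8 = 40 days in).
Jul 24, 2003 is 106 days after the start; 106 ÷ 8 = 13 remainder 2. Last occurrence in the window: #14 on Jul 22, 2003.
Occurrences #6 through #14: 9 in total.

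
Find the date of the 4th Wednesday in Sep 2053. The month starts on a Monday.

Sep 2053 begins on a Monday, so the first Wednesday is Sep 3 (2 days later).
The 4th Wednesday is 3 weeks later: 3 + 21 = 24.

Sep 24, 2053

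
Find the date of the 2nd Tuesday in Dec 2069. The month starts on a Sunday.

Dec 2069 begins on a Sunday, so the first Tuesday is Dec 3 (2 days later).
The 2nd Tuesday is 1 weeks later: 3 + 7 = 10.

Dec 10, 2069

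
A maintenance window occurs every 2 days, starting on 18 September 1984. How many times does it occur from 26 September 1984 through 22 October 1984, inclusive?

Occurrences land 2·i days after 18 September 1984 for i = 0, 1, 2, …
26 September 1984 is 8 days after the start; 8 ÷ 2 = 4 remainder 0. First occurrence in the window: #5 on 26 September 1984 (4×2 = 8 days in).
22 October 1984 is 34 days after the start; 34 ÷ 2 = 17 remainder 0. Last occurrence in the window: #18 on 22 October 1984.
Occurrences #5 through #18: 14 in total.

14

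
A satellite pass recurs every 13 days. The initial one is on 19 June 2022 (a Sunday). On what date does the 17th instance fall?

13 January 2023

The 17th occurrence is 16 intervals after the first: 16 × 13 = 208 days after 19 June 2022.
June has 30 days — 11 days to the end of June leaves 197.
July has 31 days (166 left).
August has 31 days (135 left).
September has 30 days (105 left).
October has 31 days (74 left).
November has 30 days (44 left).
December has 31 days (13 left).
13 days into January → 13 January 2023.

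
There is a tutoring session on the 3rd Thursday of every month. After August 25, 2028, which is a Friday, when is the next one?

September 21, 2028

August 2028 starts on a Tuesday; its first Thursday is the 3rd, so the 3rd Thursday is the 17th — August 17, 2028.
That is not after August 25, 2028, so look at September 2028.
September 2028 starts on a Friday; its first Thursday is the 7th, so the 3rd Thursday is the 21st — September 21, 2028.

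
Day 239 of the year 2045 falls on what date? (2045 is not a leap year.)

January has 31 days (239 − 31 = 208 remain).
February has 28 days (208 − 28 = 180 remain).
March has 31 days (180 − 31 = 149 remain).
April has 30 days (149 − 30 = 119 remain).
May has 31 days (119 − 31 = 88 remain).
June has 30 days (88 − 30 = 58 remain).
July has 31 days (58 − 31 = 27 remain).
27 into August → August 27.

27 August 2045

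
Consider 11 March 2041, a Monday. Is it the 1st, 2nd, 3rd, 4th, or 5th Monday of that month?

2nd

Day 11 falls in week ⌈11/7⌉ of the month.
Days 1–7 hold the 1st Monday, 8–14 the 2nd, 15–21 the 3rd, 22–28 the 4th, 29–31 the 5th.
11 is in the range for the 2nd.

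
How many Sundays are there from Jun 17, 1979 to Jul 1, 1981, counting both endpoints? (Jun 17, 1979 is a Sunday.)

Jun 17, 1979 is a Sunday; the first Sunday on or after it is Jun 17, 1979.
From Jun 17, 1979 to Jul 1, 1981: 197 + 366 + 182 = 745 days (rest of 1979, 1980, to Jul 1, 1981 in 1981).
745 ÷ 7 = 106 full weeks with remainder 3, so 106 more Sundays after the first → 107.

107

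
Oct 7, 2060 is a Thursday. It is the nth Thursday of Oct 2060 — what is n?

Day 7 falls in week ⌈7/7⌉ of the month.
Days 1–7 hold the 1st Thursday, 8–14 the 2nd, 15–21 the 3rd, 22–28 the 4th, 29–31 the 5th.
7 is in the range for the 1st.

1st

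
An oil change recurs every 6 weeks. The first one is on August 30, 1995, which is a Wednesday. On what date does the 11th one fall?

October 23, 1996

The 11th occurrence is 10 intervals after the first: 10 × 42 = 420 days after August 30, 1995.
August has 31 days — 1 day to the end of August leaves 419.
From end of August to end of 1995 is 122 days (297 left).
January has 31 days (266 left).
February has 29 days (237 left).
March has 31 days (206 left).
April has 30 days (176 left).
May has 31 days (145 left).
June has 30 days (115 left).
July has 31 days (84 left).
August has 31 days (53 left).
September has 30 days (23 left).
23 days into October → October 23, 1996.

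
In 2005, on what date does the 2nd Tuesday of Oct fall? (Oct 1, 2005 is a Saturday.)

Oct 2005 begins on a Saturday, so the first Tuesday is Oct 4 (3 days later).
The 2nd Tuesday is 1 weeks later: 4 + 7 = 11.

Oct 11, 2005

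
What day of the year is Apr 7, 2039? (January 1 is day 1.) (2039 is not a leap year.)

97

Days in months before Apr: 31 + 28 + 31 = 90.
Plus 7 days into Apr → day 97.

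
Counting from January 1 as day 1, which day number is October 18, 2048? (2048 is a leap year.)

Days in months before October: 31 + 29 + 31 + 30 + 31 + 30 + 31 + 31 + 30 = 274.
Plus 18 days into October → day 292.

292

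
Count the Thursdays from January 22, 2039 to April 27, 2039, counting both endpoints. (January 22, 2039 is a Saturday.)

13

January 22, 2039 is a Saturday; the first Thursday on or after it is January 27, 2039 (5 days later).
From January 27, 2039 to April 27, 2039: 4 + 28 + 31 + 27 = 90 days (rest of January, February, March, April).
90 ÷ 7 = 12 full weeks with remainder 6, so 12 more Thursdays after the first → 13.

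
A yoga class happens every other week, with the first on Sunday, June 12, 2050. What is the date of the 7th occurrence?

The 7th occurrence is 6 intervals after the first: 6 × 14 = 84 days after June 12, 2050.
June has 30 days — 18 days to the end of June leaves 66.
July has 31 days (35 left).
August has 31 days (4 left).
4 days into September → September 4, 2050.

September 4, 2050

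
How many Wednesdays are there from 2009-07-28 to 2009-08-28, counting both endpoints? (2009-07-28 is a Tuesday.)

2009-07-28 is a Tuesday; the first Wednesday on or after it is 2009-07-29 (1 day later).
From 2009-07-29 to 2009-08-28: 2 + 28 = 30 days (rest of July, August).
30 ÷ 7 = 4 full weeks with remainder 2, so 4 more Wednesdays after the first → 5.

5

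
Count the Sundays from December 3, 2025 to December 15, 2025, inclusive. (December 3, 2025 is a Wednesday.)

December 3, 2025 is a Wednesday; the first Sunday on or after it is December 7, 2025 (4 days later).
From December 7, 2025 to December 15, 2025 is 15 − 7 = 8 days.
8 ÷ 7 = 1 full weeks with remainder 1, so 1 more Sundays after the first → 2.

2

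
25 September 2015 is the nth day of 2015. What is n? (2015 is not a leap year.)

268

Days in months before September: 31 + 28 + 31 + 30 + 31 + 30 + 31 + 31 = 243.
Plus 25 days into September → day 268.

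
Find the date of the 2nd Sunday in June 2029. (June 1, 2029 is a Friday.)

June 10, 2029

June 2029 begins on a Friday, so the first Sunday is June 3 (2 days later).
The 2nd Sunday is 1 weeks later: 3 + 7 = 10.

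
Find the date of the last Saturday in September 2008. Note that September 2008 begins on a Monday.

September 2008 begins on a Monday, so the first Saturday is September 6 (5 days later).
September 2008 has 30 days. Adding weeks: 6, 13, 20, 27 — the last one ≤ 30 is the 27th.

27 September 2008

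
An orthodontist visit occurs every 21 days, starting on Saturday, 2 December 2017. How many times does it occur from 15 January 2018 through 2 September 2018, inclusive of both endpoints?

11

Occurrences land 21·i days after 2 December 2017 for i = 0, 1, 2, …
15 January 2018 is 44 days after the start; 44 ÷ 21 = 2 remainder 2; since the remainder is 2, round up to i = 3. First occurrence in the window: #4 on 3 February 2018 (3×21 = 63 days in).
2 September 2018 is 274 days after the start; 274 ÷ 21 = 13 remainder 1. Last occurrence in the window: #14 on 1 September 2018.
Occurrences #4 through #14: 11 in total.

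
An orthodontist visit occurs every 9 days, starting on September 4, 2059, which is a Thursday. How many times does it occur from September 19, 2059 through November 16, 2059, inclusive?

7

Occurrences land 9·i days after September 4, 2059 for i = 0, 1, 2, …
September 19, 2059 is 15 days after the start; 15 ÷ 9 = 1 remainder 6; since the remainder is 6, round up to i = 2. First occurrence in the window: #3 on September 22, 2059 (2×9 = 18 days in).
November 16, 2059 is 73 days after the start; 73 ÷ 9 = 8 remainder 1. Last occurrence in the window: #9 on November 15, 2059.
Occurrences #3 through #9: 7 in total.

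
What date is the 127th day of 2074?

2074-05-07

January has 31 days (127 − 31 = 96 remain).
February has 28 days (96 − 28 = 68 remain).
March has 31 days (68 − 31 = 37 remain).
April has 30 days (37 − 30 = 7 remain).
7 into May → May 7.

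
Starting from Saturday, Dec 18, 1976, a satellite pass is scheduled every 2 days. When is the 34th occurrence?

The 34th occurrence is 33 intervals after the first: 33 × 2 = 66 days after Dec 18, 1976.
Dec has 31 days — 13 days to the end of Dec leaves 53.
Jan has 31 days (22 left).
22 days into Feb → Feb 22, 1977.

Feb 22, 1977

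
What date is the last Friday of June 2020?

The first Friday of June 2020 is June 5.
June 2020 has 30 days. Adding weeks: 5, 12, 19, 26 — the last one ≤ 30 is the 26th.

June 26, 2020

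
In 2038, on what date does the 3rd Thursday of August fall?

August 2038 begins on a Sunday, so the first Thursday is August 5 (4 days later).
The 3rd Thursday is 2 weeks later: 5 + 14 = 19.

August 19, 2038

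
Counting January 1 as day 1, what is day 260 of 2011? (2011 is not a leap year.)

January has 31 days (260 − 31 = 229 remain).
February has 28 days (229 − 28 = 201 remain).
March has 31 days (201 − 31 = 170 remain).
April has 30 days (170 − 30 = 140 remain).
May has 31 days (140 − 31 = 109 remain).
June has 30 days (109 − 30 = 79 remain).
July has 31 days (79 − 31 = 48 remain).
August has 31 days (48 − 31 = 17 remain).
17 into September → September 17.

2011-09-17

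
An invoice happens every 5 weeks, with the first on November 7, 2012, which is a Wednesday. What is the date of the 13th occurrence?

The 13th occurrence is 12 intervals after the first: 12 × 35 = 420 days after November 7, 2012.
November has 30 days — 23 days to the end of November leaves 397.
December has 31 days (366 left).
January has 31 days (335 left).
February has 28 days (307 left).
March has 31 days (276 left).
April has 30 days (246 left).
May has 31 days (215 left).
June has 30 days (185 left).
July has 31 days (154 left).
August has 31 days (123 left).
September has 30 days (93 left).
October has 31 days (62 left).
November has 30 days (32 left).
December has 31 days (1 left).
1 day into January → January 1, 2014.

January 1, 2014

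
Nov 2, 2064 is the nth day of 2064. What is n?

Days in months before Nov: 31 + 29 + 31 + 30 + 31 + 30 + 31 + 31 + 30 + 31 = 305.
Plus 2 days into Nov → day 307.

307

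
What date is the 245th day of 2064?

Jan has 31 days (245 − 31 = 214 remain).
Feb has 29 days (214 − 29 = 185 remain).
Mar has 31 days (185 − 31 = 154 remain).
Apr has 30 days (154 − 30 = 124 remain).
May has 31 days (124 − 31 = 93 remain).
Jun has 30 days (93 − 30 = 63 remain).
Jul has 31 days (63 − 31 = 32 remain).
Aug has 31 days (32 − 31 = 1 remain).
1 into Sep → Sep 1.

Sep 1, 2064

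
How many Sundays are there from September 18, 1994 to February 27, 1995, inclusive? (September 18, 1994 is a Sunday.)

September 18, 1994 is a Sunday; the first Sunday on or after it is September 18, 1994.
From September 18, 1994 to February 27, 1995: 12 + 31 + 30 + 31 + 31 + 27 = 162 days (rest of September, October, November, December, January, February).
162 ÷ 7 = 23 full weeks with remainder 1, so 23 more Sundays after the first → 24.

24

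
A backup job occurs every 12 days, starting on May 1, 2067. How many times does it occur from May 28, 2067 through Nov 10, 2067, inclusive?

Occurrences land 12·i days after May 1, 2067 for i = 0, 1, 2, …
May 28, 2067 is 27 days after the start; 27 ÷ 12 = 2 remainder 3; since the remainder is 3, round up to i = 3. First occurrence in the window: #4 on Jun 6, 2067 (3×12 = 36 days in).
Nov 10, 2067 is 193 days after the start; 193 ÷ 12 = 16 remainder 1. Last occurrence in the window: #17 on Nov 9, 2067.
Occurrences #4 through #17: 14 in total.

14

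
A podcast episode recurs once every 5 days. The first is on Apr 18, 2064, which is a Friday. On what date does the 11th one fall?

Jun 7, 2064

The 11th occurrence is 10 intervals after the first: 10 × 5 = 50 days after Apr 18, 2064.
Apr has 30 days — 12 days to the end of Apr leaves 38.
May has 31 days (7 left).
7 days into Jun → Jun 7, 2064.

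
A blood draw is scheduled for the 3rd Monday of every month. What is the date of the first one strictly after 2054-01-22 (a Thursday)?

January 2054 starts on a Thursday; its first Monday is the 5th, so the 3rd Monday is the 19th — 2054-01-19.
That is not after 2054-01-22, so look at February 2054.
February 2054 starts on a Sunday; its first Monday is the 2nd, so the 3rd Monday is the 16th — 2054-02-16.

2054-02-16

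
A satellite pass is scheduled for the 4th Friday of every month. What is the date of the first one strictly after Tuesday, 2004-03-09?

March 2004 starts on a Monday; its first Friday is the 5th, so the 4th Friday is the 26th — 2004-03-26.
2004-03-26 is after 2004-03-09, so that is the next one.

2004-03-26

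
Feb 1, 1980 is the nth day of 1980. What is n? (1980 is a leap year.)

32

Days in months before Feb: 31 = 31.
Plus 1 day into Feb → day 32.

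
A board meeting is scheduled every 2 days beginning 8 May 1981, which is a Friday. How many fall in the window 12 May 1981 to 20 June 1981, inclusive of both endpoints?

20

Occurrences land 2·i days after 8 May 1981 for i = 0, 1, 2, …
12 May 1981 is 4 days after the start; 4 ÷ 2 = 2 remainder 0. First occurrence in the window: #3 on 12 May 1981 (2×2 = 4 days in).
20 June 1981 is 43 days after the start; 43 ÷ 2 = 21 remainder 1. Last occurrence in the window: #22 on 19 June 1981.
Occurrences #3 through #22: 20 in total.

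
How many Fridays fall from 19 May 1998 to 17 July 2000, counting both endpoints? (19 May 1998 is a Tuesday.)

19 May 1998 is a Tuesday; the first Friday on or after it is 22 May 1998 (3 days later).
From 22 May 1998 to 17 July 2000: 223 + 365 + 199 = 787 days (rest of 1998, 1999, to 17 July 2000 in 2000).
787 ÷ 7 = 112 full weeks with remainder 3, so 112 more Fridays after the first → 113.

113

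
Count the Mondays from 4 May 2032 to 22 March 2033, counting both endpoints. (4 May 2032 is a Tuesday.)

46

4 May 2032 is a Tuesday; the first Monday on or after it is 10 May 2032 (6 days later).
From 10 May 2032 to 22 March 2033: 21 + 30 + 31 + 31 + 30 + 31 + 30 + 31 + 31 + 28 + 22 = 316 days (rest of May, June, July, August, September, October, November, December, January, February, March).
316 ÷ 7 = 45 full weeks with remainder 1, so 45 more Mondays after the first → 46.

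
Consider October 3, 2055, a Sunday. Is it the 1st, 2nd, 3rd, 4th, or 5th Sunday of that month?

Day 3 falls in week ⌈3/7⌉ of the month.
Days 1–7 hold the 1st Sunday, 8–14 the 2nd, 15–21 the 3rd, 22–28 the 4th, 29–31 the 5th.
3 is in the range for the 1st.

1st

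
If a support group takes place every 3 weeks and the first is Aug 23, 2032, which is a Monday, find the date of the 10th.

Feb 28, 2033

The 10th occurrence is 9 intervals after the first: 9 × 21 = 189 days after Aug 23, 2032.
Aug has 31 days — 8 days to the end of Aug leaves 181.
Sep has 30 days (151 left).
Oct has 31 days (120 left).
Nov has 30 days (90 left).
Dec has 31 days (59 left).
Jan has 31 days (28 left).
28 days into Feb → Feb 28, 2033.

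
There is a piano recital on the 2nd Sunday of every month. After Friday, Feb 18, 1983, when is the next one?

Feb 1983 starts on a Tuesday; its first Sunday is the 6th, so the 2nd Sunday is the 13th — Feb 13, 1983.
That is not after Feb 18, 1983, so look at Mar 1983.
Mar 1983 starts on a Tuesday; its first Sunday is the 6th, so the 2nd Sunday is the 13th — Mar 13, 1983.

Mar 13, 1983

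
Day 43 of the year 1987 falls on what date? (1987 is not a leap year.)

January has 31 days (43 − 31 = 12 remain).
12 into February → February 12.

12 February 1987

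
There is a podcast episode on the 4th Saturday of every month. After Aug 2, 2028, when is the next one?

Aug 26, 2028

Aug 2028 starts on a Tuesday; its first Saturday is the 5th, so the 4th Saturday is the 26th — Aug 26, 2028.
Aug 26, 2028 is after Aug 2, 2028, so that is the next one.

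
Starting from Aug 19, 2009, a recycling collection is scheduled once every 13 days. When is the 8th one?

Nov 18, 2009

The 8th occurrence is 7 intervals after the first: 7 × 13 = 91 days after Aug 19, 2009.
Aug has 31 days — 12 days to the end of Aug leaves 79.
Sep has 30 days (49 left).
Oct has 31 days (18 left).
18 days into Nov → Nov 18, 2009.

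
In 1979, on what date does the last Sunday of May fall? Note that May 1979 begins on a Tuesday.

27 May 1979

May 1979 begins on a Tuesday, so the first Sunday is May 6 (5 days later).
May 1979 has 31 days. Adding weeks: 6, 13, 20, 27 — the last one ≤ 31 is the 27th.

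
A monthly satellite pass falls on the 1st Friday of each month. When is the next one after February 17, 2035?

March 2, 2035

February 2035 starts on a Thursday, so its 1st Friday is February 2, 2035 (1 day in).
That is not after February 17, 2035, so look at March 2035.
March 2035 starts on a Thursday, so its 1st Friday is March 2, 2035 (1 day in).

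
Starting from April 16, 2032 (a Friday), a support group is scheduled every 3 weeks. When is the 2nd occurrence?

May 7, 2032

The 2nd occurrence is 1 interval after the first: 1 × 21 = 21 days after April 16, 2032.
April has 30 days — 14 days to the end of April leaves 7.
7 days into May → May 7, 2032.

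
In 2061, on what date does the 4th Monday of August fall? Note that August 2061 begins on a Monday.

August 2061 begins on a Monday, so the first Monday is August 1.
The 4th Monday is 3 weeks later: 1 + 21 = 22.

August 22, 2061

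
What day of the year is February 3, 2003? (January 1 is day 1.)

Days in months before February: 31 = 31.
Plus 3 days into February → day 34.

34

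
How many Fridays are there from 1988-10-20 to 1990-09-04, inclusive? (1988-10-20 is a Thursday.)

98

1988-10-20 is a Thursday; the first Friday on or after it is 1988-10-21 (1 day later).
From 1988-10-21 to 1990-09-04: 71 + 365 + 247 = 683 days (rest of 1988, 1989, to 1990-09-04 in 1990).
683 ÷ 7 = 97 full weeks with remainder 4, so 97 more Fridays after the first → 98.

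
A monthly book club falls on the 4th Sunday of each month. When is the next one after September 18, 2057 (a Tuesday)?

September 2057 starts on a Saturday; its first Sunday is the 2nd, so the 4th Sunday is the 23rd — September 23, 2057.
September 23, 2057 is after September 18, 2057, so that is the next one.

September 23, 2057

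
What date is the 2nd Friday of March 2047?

The first Friday of March 2047 is March 1.
The 2nd Friday is 1 weeks later: 1 + 7 = 8.

2047-03-08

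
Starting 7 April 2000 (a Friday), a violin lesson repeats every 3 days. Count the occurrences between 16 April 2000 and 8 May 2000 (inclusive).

8

Occurrences land 3·i days after 7 April 2000 for i = 0, 1, 2, …
16 April 2000 is 9 days after the start; 9 ÷ 3 = 3 remainder 0. First occurrence in the window: #4 on 16 April 2000 (3×3 = 9 days in).
8 May 2000 is 31 days after the start; 31 ÷ 3 = 10 remainder 1. Last occurrence in the window: #11 on 7 May 2000.
Occurrences #4 through #11: 8 in total.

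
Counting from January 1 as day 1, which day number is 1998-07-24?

205

Days in months before July: 31 + 28 + 31 + 30 + 31 + 30 = 181.
Plus 24 days into July → day 205.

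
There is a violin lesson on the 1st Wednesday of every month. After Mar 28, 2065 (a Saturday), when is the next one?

Apr 1, 2065

Mar 2065 starts on a Sunday, so its 1st Wednesday is Mar 4, 2065 (3 days in).
That is not after Mar 28, 2065, so look at Apr 2065.
Apr 2065 starts on a Wednesday, so its 1st Wednesday is Apr 1, 2065.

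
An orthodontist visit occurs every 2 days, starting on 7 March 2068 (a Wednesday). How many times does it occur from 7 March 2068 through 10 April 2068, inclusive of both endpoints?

18

Occurrences land 2·i days after 7 March 2068 for i = 0, 1, 2, …
The window opens on the start date, so the first occurrence inside is #1 on 7 March 2068.
10 April 2068 is 34 days after the start; 34 ÷ 2 = 17 remainder 0. Last occurrence in the window: #18 on 10 April 2068.
Occurrences #1 through #18: 18 in total.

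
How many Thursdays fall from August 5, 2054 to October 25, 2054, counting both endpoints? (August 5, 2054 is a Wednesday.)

August 5, 2054 is a Wednesday; the first Thursday on or after it is August 6, 2054 (1 day later).
From August 6, 2054 to October 25, 2054: 25 + 30 + 25 = 80 days (rest of August, September, October).
80 ÷ 7 = 11 full weeks with remainder 3, so 11 more Thursdays after the first → 12.

12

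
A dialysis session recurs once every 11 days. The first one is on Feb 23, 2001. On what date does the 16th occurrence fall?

The 16th occurrence is 15 intervals after the first: 15 × 11 = 165 days after Feb 23, 2001.
Feb has 28 days — 5 days to the end of Feb leaves 160.
Mar has 31 days (129 left).
Apr has 30 days (99 left).
May has 31 days (68 left).
Jun has 30 days (38 left).
Jul has 31 days (7 left).
7 days into Aug → Aug 7, 2001.

Aug 7, 2001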